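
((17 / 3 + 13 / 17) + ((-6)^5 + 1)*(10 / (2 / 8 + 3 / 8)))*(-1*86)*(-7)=-3819131344 / 51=-74884928.31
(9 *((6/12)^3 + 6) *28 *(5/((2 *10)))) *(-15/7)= -6615/8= -826.88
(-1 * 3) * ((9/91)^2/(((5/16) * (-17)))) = 3888/703885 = 0.01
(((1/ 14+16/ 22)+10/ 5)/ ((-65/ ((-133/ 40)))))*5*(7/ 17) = 57323/ 194480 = 0.29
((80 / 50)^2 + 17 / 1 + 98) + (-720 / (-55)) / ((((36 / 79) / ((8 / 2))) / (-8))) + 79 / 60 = -800.40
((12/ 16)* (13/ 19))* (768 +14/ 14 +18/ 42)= 105027/ 266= 394.84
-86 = -86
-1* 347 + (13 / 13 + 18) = -328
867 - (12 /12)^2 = 866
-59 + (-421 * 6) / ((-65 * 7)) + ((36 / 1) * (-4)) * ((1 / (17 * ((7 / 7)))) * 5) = -741023 / 7735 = -95.80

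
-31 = -31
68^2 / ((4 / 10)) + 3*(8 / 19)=11561.26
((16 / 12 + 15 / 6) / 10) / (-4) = -23 / 240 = -0.10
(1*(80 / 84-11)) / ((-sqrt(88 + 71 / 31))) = 211*sqrt(9641) / 19593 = 1.06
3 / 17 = 0.18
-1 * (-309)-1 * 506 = -197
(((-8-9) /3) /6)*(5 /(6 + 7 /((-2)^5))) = -272 /333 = -0.82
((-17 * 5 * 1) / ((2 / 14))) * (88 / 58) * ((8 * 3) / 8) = -78540 / 29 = -2708.28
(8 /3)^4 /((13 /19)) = 73.91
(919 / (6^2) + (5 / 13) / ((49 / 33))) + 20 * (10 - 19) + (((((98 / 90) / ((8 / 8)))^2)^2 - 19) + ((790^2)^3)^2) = 617411300677011486634497783592498204889259823 / 10448392500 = 59091511031674153381441000000000000.00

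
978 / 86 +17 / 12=12.79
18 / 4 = 9 / 2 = 4.50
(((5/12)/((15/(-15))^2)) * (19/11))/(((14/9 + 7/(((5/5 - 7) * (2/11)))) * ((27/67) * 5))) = -1273/17325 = -0.07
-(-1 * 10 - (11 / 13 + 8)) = 245 / 13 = 18.85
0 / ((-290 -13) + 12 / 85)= 0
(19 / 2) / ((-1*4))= -19 / 8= -2.38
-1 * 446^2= -198916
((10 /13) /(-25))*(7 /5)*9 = -126 /325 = -0.39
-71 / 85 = -0.84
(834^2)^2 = 483798149136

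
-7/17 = -0.41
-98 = -98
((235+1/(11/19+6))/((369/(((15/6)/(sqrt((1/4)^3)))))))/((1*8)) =1633/1025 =1.59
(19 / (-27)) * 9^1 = -19 / 3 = -6.33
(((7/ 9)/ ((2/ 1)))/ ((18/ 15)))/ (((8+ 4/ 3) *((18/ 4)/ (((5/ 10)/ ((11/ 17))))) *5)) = 17/ 14256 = 0.00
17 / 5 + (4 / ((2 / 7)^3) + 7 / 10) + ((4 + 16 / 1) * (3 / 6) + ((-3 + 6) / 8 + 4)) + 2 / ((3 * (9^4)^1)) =149571197 / 787320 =189.98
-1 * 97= -97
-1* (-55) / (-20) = -11 / 4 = -2.75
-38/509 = -0.07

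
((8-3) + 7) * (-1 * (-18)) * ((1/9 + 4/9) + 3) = 768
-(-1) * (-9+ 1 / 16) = -143 / 16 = -8.94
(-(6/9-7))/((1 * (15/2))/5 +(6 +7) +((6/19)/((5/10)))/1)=722/1725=0.42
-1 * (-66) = 66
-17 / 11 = -1.55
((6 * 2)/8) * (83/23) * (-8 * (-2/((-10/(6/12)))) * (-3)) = 1494/115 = 12.99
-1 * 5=-5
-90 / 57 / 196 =-15 / 1862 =-0.01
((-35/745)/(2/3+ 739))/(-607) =0.00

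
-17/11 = -1.55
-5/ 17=-0.29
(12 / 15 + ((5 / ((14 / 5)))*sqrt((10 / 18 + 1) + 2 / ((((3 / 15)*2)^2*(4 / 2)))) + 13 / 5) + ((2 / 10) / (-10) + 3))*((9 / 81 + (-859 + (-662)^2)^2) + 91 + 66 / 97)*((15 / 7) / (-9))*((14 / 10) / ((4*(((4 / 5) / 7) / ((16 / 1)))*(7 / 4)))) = -106552266595856642 / 13095 - 20876227781319875*sqrt(281) / 54999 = -14499697560686.23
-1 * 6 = -6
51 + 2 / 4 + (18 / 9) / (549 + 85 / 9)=258857 / 5026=51.50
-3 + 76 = 73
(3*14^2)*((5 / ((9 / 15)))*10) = 49000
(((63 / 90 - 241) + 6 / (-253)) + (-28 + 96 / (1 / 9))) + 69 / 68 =51327359 / 86020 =596.69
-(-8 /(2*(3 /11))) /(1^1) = 44 /3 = 14.67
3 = 3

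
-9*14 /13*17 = -2142 /13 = -164.77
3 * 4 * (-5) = -60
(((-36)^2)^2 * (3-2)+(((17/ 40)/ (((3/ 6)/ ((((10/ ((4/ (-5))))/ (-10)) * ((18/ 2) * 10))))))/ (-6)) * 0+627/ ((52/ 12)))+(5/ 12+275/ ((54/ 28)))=2358584797/ 1404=1679903.70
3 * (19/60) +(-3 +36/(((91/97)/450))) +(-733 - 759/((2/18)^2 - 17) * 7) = 10546842511/626080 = 16845.84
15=15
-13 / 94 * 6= -39 / 47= -0.83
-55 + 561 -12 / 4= 503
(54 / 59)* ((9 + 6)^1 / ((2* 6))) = 135 / 118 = 1.14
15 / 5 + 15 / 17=66 / 17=3.88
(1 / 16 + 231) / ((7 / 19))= 70243 / 112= 627.17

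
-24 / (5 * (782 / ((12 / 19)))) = -144 / 37145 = -0.00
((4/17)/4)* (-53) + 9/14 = -589/238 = -2.47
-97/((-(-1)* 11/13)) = -1261/11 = -114.64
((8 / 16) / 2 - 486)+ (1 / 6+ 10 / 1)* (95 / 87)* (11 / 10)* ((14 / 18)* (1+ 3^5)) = 17211185 / 9396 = 1831.76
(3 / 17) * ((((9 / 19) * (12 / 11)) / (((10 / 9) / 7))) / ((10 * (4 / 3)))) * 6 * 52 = 1194102 / 88825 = 13.44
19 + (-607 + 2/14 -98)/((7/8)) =-38541/49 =-786.55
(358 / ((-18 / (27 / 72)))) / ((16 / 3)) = -179 / 128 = -1.40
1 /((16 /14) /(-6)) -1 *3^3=-129 /4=-32.25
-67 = -67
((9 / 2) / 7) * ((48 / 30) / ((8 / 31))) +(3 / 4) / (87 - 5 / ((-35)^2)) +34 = 113373577 / 2983960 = 37.99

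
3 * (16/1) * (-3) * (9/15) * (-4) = 1728/5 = 345.60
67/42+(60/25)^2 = 7723/1050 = 7.36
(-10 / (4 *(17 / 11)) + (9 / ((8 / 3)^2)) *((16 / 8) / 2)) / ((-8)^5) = 383 / 35651584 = 0.00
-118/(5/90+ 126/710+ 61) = -1.93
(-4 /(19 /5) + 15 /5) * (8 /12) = 74 /57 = 1.30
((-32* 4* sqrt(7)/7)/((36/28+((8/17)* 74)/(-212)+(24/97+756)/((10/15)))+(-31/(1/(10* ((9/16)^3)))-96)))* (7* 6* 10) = -1924490330112* sqrt(7)/246655321835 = -20.64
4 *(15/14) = 30/7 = 4.29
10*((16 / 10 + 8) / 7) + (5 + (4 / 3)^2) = 1291 / 63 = 20.49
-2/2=-1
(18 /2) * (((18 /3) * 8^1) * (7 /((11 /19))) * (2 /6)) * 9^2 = 1551312 /11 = 141028.36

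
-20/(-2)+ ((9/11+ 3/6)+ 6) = 381/22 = 17.32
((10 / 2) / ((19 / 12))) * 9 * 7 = 3780 / 19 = 198.95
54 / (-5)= -54 / 5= -10.80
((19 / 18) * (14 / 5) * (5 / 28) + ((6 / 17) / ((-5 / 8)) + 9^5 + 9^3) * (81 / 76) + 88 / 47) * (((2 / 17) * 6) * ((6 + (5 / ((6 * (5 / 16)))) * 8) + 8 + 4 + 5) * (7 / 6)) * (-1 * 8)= -34123535531876 / 1833705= -18609065.00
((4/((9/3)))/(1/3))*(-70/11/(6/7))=-29.70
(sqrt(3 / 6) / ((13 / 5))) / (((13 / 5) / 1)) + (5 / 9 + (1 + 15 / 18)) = 25 *sqrt(2) / 338 + 43 / 18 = 2.49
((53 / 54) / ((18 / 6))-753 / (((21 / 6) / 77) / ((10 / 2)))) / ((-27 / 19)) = 254949733 / 4374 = 58287.55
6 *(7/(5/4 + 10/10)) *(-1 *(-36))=672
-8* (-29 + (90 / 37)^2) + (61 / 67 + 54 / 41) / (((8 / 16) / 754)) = 13326845364 / 3760643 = 3543.77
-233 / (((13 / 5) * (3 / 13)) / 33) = -12815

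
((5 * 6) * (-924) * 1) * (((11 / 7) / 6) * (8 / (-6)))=9680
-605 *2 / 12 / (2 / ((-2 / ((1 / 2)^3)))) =2420 / 3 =806.67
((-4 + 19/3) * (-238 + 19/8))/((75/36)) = -2639/10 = -263.90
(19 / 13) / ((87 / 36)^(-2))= 15979 / 1872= 8.54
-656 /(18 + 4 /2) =-164 /5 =-32.80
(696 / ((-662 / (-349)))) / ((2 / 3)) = 182178 / 331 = 550.39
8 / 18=4 / 9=0.44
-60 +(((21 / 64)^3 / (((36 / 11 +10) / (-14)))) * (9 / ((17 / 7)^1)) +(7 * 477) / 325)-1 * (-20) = -29.86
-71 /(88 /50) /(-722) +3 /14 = 60077 /222376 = 0.27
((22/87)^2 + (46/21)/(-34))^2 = 187489/811280305521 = 0.00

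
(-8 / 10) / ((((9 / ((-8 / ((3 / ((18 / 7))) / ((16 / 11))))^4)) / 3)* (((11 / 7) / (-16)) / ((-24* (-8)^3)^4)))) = 169210929119820416325274042368 / 276202465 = 612633667551882335030.12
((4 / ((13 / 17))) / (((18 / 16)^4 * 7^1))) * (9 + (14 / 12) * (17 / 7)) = 9887744 / 1791153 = 5.52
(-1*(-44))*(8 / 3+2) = 616 / 3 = 205.33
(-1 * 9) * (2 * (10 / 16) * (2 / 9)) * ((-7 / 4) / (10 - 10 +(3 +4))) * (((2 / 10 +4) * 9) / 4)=189 / 32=5.91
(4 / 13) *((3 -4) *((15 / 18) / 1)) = -10 / 39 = -0.26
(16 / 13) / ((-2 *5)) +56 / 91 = 0.49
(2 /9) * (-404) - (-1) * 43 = -421 /9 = -46.78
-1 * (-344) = 344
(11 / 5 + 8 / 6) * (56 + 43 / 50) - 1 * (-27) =170929 / 750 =227.91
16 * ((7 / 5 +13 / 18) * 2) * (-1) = -3056 / 45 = -67.91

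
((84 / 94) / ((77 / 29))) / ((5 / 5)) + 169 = 169.34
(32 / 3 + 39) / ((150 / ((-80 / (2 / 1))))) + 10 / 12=-1117 / 90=-12.41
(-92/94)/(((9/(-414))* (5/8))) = 16928/235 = 72.03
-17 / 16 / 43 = -17 / 688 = -0.02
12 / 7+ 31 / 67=1021 / 469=2.18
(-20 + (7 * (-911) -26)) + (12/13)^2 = -1085343/169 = -6422.15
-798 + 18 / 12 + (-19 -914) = -3459 / 2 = -1729.50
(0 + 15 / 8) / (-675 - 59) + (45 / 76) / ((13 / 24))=1581735 / 1450384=1.09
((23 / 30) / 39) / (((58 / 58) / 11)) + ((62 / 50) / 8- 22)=-506113 / 23400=-21.63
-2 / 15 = -0.13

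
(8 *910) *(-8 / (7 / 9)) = -74880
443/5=88.60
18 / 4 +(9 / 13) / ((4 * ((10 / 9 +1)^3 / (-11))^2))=11587475403 / 2446385812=4.74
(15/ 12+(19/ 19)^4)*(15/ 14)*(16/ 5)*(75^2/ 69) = 101250/ 161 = 628.88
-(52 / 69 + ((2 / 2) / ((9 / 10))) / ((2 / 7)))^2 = -923521 / 42849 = -21.55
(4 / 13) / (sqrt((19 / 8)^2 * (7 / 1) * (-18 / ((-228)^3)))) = 128 * sqrt(798) / 91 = 39.73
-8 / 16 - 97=-195 / 2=-97.50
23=23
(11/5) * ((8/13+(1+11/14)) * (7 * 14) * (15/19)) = 5313/13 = 408.69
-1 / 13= -0.08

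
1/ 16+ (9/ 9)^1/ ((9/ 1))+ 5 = 745/ 144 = 5.17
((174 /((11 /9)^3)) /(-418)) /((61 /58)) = -3678534 /16968919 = -0.22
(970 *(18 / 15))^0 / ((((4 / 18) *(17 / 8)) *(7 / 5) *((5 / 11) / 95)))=37620 / 119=316.13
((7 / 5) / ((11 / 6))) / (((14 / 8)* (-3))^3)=-0.01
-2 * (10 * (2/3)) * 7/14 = -20/3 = -6.67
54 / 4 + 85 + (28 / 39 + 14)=8831 / 78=113.22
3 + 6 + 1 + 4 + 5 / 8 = 117 / 8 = 14.62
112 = 112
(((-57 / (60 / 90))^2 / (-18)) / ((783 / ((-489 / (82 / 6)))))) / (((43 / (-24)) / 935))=-495163845 / 51127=-9684.98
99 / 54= 11 / 6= 1.83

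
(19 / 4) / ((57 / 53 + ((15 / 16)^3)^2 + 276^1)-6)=4223664128 / 241641965397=0.02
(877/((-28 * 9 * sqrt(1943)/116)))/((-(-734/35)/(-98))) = 214865 * sqrt(1943)/221301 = 42.80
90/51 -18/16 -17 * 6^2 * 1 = -83145/136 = -611.36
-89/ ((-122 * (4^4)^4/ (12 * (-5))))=-1335/ 130996502528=-0.00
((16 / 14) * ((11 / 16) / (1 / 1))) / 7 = 11 / 98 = 0.11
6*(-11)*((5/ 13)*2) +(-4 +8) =-608/ 13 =-46.77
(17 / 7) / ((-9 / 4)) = -68 / 63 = -1.08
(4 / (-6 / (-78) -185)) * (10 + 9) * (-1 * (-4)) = -988 / 601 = -1.64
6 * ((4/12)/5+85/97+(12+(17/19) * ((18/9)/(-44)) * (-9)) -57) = -26572439/101365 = -262.15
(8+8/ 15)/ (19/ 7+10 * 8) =896/ 8685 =0.10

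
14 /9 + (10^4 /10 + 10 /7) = 1002.98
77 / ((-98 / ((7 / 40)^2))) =-77 / 3200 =-0.02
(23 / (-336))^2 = 529 / 112896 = 0.00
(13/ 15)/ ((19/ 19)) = 13/ 15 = 0.87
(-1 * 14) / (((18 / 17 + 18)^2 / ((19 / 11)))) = -38437 / 577368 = -0.07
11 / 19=0.58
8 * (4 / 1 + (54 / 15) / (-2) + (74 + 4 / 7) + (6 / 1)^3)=81976 / 35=2342.17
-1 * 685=-685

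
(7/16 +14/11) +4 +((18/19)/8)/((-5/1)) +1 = 111799/16720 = 6.69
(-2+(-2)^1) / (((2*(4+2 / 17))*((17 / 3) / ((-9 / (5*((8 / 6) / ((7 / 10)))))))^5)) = 8371769346801 / 133633600000000000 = 0.00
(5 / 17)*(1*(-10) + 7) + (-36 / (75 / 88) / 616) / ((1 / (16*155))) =-101709 / 595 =-170.94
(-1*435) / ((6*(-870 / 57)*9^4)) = 19 / 26244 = 0.00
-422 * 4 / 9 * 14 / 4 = -5908 / 9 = -656.44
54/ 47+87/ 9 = 1525/ 141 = 10.82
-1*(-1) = 1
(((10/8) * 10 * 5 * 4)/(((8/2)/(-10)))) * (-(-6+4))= -1250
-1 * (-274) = 274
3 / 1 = 3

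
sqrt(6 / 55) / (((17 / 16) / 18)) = 288 *sqrt(330) / 935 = 5.60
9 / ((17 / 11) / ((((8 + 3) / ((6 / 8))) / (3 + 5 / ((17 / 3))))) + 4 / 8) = 99 / 10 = 9.90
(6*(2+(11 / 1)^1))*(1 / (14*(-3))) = -13 / 7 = -1.86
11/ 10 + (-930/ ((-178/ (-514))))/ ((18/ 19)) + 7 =-7547023/ 2670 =-2826.60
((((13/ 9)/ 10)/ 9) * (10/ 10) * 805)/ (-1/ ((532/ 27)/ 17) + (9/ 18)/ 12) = -1113476/ 70767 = -15.73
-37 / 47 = -0.79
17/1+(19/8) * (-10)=-27/4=-6.75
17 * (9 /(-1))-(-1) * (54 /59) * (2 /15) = -45099 /295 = -152.88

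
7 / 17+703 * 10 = 119517 / 17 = 7030.41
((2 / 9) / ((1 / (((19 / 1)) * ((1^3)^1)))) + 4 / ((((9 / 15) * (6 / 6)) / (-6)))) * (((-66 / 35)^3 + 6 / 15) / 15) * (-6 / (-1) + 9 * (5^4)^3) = 9108336938934332 / 275625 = 33046120413.37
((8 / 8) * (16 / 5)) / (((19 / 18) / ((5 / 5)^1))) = 3.03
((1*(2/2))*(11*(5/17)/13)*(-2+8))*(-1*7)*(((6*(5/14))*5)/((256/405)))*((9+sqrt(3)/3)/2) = -45106875/56576 - 1670625*sqrt(3)/56576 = -848.42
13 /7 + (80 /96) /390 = 6091 /3276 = 1.86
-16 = -16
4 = 4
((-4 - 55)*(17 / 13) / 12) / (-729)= 1003 / 113724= 0.01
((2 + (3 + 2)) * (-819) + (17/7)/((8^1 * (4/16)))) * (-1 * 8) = 320980/7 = 45854.29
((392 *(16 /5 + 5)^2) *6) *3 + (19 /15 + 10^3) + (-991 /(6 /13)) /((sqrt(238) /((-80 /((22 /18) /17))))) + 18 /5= 772980 *sqrt(238) /77 + 35658773 /75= 630319.85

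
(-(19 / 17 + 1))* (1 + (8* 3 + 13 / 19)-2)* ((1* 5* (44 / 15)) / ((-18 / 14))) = 184800 / 323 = 572.14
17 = 17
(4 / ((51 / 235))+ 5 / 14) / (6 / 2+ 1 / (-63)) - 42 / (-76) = 6.85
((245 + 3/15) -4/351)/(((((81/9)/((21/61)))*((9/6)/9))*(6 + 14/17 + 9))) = 102412828/28797795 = 3.56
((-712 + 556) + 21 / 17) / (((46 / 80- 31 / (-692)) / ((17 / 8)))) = -2275815 / 4289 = -530.62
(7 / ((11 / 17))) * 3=357 / 11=32.45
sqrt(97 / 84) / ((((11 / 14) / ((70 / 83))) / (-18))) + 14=14-420*sqrt(2037) / 913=-6.76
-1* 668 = -668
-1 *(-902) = 902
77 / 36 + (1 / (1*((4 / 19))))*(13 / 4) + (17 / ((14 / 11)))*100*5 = 6749717 / 1008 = 6696.15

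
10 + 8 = 18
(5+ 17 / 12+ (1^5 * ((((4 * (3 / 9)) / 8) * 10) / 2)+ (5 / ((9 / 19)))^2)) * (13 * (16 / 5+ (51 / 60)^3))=5884.08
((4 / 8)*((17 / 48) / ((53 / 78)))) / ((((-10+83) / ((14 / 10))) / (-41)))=-63427 / 309520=-0.20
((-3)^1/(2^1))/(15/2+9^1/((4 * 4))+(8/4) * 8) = -0.06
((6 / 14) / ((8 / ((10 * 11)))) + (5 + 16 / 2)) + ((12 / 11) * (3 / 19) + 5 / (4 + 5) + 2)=21.62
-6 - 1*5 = -11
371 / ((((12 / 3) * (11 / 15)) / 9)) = 50085 / 44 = 1138.30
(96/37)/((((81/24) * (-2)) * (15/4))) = -0.10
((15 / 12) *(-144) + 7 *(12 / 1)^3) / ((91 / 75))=893700 / 91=9820.88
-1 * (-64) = 64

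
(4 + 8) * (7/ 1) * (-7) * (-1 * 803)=472164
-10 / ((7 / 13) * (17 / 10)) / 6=-650 / 357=-1.82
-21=-21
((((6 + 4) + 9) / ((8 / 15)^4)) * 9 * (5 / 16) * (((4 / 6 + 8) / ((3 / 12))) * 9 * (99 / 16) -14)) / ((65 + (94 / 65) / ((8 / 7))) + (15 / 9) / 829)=26820020910515625 / 1404103000064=19101.18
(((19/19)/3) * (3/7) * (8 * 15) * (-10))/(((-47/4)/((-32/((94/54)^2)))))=-111974400/726761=-154.07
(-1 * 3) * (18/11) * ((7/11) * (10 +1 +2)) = -4914/121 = -40.61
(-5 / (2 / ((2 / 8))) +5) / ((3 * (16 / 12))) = 35 / 32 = 1.09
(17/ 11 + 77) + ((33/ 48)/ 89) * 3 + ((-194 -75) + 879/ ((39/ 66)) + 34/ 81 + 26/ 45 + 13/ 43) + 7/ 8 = 1299.28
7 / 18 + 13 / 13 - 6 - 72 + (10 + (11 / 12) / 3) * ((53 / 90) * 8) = -22729 / 810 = -28.06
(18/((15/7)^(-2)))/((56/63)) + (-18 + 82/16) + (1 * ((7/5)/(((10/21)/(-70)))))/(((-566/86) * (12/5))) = 10332451/110936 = 93.14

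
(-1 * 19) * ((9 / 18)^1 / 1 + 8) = -323 / 2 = -161.50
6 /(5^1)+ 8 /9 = 94 /45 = 2.09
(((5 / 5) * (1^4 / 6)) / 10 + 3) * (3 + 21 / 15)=1991 / 150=13.27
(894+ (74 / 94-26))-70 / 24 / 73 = 35768063 / 41172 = 868.75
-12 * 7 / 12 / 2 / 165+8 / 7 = 2591 / 2310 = 1.12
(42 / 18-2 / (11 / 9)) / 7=23 / 231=0.10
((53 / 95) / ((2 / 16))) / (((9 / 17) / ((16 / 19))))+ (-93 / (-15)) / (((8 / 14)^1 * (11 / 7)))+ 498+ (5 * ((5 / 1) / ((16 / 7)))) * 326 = 5829215081 / 1429560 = 4077.63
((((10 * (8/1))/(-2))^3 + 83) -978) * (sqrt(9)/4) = -194685/4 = -48671.25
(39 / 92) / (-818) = -39 / 75256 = -0.00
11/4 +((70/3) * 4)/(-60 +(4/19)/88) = 359447/300948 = 1.19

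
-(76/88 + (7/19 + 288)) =-120899/418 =-289.23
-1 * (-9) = 9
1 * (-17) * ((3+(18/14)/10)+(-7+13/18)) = 16864/315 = 53.54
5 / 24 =0.21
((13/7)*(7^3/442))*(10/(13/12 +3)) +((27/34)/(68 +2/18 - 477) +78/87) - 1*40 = -129086727/3628480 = -35.58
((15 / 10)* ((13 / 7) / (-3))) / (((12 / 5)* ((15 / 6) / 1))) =-13 / 84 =-0.15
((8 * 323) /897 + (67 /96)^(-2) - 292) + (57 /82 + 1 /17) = -1607107256869 /5613126402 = -286.31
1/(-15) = -1/15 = -0.07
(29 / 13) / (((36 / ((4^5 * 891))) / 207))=152140032 / 13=11703079.38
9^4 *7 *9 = 413343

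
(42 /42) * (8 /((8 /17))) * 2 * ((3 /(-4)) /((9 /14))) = -119 /3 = -39.67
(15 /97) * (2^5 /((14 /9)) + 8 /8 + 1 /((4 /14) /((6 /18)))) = 4775 /1358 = 3.52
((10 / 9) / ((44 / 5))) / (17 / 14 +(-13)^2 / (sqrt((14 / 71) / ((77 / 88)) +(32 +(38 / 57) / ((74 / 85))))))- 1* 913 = -3980856696311728 / 4360192686531 +414050* sqrt(2049083643) / 4360192686531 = -913.00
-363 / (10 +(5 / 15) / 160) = -174240 / 4801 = -36.29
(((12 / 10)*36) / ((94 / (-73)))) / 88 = -1971 / 5170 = -0.38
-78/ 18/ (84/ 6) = -13/ 42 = -0.31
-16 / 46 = -8 / 23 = -0.35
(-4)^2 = 16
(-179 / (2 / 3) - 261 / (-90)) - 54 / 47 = -62686 / 235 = -266.75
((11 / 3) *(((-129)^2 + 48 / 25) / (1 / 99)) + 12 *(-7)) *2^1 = 302064798 / 25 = 12082591.92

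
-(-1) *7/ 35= 1/ 5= 0.20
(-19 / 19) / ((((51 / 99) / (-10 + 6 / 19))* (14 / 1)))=3036 / 2261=1.34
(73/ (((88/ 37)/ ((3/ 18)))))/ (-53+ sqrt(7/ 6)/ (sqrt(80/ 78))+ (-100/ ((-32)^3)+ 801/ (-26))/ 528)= -4290903807129804800/ 44487323402246614781 - 4043571317440512 * sqrt(455)/ 44487323402246614781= -0.10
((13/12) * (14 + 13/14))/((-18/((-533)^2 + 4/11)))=-257290267/1008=-255248.28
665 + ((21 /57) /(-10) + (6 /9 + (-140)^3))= -1563700591 /570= -2743334.37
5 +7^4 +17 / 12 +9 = 28997 / 12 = 2416.42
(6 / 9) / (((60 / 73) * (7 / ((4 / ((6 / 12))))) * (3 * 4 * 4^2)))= 73 / 15120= 0.00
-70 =-70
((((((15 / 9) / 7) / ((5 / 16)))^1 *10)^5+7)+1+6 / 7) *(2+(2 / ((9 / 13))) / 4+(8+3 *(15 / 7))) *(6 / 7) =226675444460026 / 600362847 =377564.08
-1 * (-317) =317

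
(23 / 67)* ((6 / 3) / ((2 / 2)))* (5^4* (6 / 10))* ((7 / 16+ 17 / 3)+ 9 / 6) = 1049375 / 536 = 1957.79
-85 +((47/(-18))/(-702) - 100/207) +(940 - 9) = 245731969/290628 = 845.52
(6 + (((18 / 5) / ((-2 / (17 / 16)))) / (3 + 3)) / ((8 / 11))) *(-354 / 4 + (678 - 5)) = 8322111 / 2560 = 3250.82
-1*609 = -609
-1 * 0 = 0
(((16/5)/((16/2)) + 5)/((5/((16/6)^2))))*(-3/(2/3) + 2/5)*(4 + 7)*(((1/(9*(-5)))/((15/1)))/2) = 7216/28125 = 0.26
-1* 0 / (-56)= 0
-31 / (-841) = 31 / 841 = 0.04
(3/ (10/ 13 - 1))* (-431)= 5603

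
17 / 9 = 1.89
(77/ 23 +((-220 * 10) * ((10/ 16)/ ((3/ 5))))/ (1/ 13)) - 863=-2114941/ 69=-30651.32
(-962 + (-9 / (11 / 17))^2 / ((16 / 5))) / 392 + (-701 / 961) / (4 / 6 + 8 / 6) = -277616509 / 104187776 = -2.66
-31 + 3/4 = -121/4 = -30.25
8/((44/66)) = 12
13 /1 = 13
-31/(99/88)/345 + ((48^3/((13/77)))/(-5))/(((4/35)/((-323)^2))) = -4827465015693464/40365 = -119595318114.54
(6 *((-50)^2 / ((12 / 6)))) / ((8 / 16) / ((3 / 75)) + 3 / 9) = 45000 / 77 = 584.42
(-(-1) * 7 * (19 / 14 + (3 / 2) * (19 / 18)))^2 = 61009 / 144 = 423.67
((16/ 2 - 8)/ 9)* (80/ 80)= 0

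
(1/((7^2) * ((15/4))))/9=4/6615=0.00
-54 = -54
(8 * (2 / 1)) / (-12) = -4 / 3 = -1.33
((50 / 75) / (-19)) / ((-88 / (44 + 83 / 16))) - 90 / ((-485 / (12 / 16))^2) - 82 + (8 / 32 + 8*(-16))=-395933996041 / 1887821760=-209.73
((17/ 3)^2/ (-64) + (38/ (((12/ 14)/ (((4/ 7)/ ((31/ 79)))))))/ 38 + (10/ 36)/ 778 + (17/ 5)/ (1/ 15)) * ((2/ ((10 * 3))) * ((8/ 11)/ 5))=13428271/ 26529800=0.51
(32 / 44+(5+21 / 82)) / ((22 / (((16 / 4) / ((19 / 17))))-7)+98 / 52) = 397579 / 68552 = 5.80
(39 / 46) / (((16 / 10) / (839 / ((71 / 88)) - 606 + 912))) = 9316905 / 13064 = 713.17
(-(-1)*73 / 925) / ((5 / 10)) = 146 / 925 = 0.16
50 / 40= 5 / 4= 1.25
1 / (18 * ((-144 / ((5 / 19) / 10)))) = -1 / 98496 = -0.00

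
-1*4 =-4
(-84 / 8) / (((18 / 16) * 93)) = -28 / 279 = -0.10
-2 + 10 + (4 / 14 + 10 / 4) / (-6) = 211 / 28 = 7.54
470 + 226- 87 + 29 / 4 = 2465 / 4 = 616.25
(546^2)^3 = 26494507823224896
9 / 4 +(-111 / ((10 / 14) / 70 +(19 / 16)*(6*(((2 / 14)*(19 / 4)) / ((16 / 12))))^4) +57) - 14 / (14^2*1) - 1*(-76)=61006947265147 / 454924152788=134.10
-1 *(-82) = 82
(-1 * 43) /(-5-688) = 43 /693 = 0.06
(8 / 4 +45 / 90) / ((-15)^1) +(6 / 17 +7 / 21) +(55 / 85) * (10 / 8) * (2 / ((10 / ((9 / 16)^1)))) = 1993 / 3264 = 0.61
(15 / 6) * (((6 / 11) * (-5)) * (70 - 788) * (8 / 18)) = 71800 / 33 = 2175.76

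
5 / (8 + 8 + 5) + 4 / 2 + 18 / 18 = 68 / 21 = 3.24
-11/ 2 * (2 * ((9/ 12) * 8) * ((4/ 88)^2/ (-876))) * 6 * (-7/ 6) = -7/ 6424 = -0.00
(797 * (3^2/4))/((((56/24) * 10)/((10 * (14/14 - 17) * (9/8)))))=-193671/14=-13833.64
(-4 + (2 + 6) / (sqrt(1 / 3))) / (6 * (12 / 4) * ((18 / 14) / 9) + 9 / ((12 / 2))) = -56 / 57 + 112 * sqrt(3) / 57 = 2.42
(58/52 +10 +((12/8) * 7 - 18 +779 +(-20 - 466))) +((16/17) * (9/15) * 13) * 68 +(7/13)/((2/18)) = 52043/65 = 800.66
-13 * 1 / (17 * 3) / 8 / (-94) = 13 / 38352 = 0.00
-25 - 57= -82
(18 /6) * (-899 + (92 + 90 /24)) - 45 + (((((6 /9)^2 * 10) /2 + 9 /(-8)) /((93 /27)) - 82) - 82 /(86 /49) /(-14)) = -27012917 /10664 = -2533.09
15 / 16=0.94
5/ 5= 1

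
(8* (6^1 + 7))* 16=1664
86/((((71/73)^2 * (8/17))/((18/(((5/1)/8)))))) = 140237964/25205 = 5563.89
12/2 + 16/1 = 22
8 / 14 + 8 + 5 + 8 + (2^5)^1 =375 / 7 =53.57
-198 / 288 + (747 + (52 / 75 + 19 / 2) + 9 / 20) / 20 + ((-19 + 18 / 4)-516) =-493.31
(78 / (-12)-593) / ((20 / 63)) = -75537 / 40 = -1888.42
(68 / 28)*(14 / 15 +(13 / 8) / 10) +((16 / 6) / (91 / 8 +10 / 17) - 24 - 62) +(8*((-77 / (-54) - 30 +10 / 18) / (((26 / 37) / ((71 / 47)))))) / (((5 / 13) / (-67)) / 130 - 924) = -399650818504279753 / 4838722238785680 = -82.59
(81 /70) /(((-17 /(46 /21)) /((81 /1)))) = -50301 /4165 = -12.08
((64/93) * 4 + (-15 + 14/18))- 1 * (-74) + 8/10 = 88346/1395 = 63.33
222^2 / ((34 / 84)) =2069928 / 17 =121760.47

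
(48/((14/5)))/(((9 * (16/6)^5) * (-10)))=-81/57344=-0.00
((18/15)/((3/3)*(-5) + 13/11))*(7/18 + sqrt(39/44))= -sqrt(429)/70 - 11/90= -0.42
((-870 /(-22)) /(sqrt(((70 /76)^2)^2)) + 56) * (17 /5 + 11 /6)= 21709018 /40425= 537.02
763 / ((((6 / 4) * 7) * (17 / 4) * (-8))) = -109 / 51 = -2.14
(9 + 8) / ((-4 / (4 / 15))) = -1.13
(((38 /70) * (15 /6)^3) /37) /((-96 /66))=-5225 /33152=-0.16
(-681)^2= 463761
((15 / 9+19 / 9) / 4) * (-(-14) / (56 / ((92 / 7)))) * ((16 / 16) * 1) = 391 / 126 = 3.10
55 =55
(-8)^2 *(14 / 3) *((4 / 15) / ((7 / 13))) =6656 / 45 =147.91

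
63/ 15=21/ 5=4.20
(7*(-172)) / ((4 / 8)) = -2408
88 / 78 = 44 / 39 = 1.13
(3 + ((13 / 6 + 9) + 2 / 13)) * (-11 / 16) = -12287 / 1248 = -9.85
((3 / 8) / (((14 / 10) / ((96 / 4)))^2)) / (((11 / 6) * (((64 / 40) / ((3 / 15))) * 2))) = 2025 / 539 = 3.76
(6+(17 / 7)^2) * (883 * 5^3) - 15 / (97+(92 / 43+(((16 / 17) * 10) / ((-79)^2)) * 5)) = 29106547071526690 / 22163969639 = 1313237.09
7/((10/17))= 119/10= 11.90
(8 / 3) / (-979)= -8 / 2937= -0.00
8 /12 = 0.67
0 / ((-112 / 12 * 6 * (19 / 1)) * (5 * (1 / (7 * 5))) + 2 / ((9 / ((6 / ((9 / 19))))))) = 0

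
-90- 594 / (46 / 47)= -16029 / 23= -696.91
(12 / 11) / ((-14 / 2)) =-12 / 77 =-0.16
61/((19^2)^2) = 61/130321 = 0.00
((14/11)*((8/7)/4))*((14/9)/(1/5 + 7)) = 70/891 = 0.08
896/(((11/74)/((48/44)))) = 795648/121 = 6575.60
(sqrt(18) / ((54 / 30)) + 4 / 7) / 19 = 4 / 133 + 5 * sqrt(2) / 57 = 0.15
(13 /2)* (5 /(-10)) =-13 /4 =-3.25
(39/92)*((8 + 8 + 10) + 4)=585/46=12.72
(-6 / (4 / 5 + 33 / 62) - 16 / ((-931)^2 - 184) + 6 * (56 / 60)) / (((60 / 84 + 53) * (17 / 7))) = 1716660127 / 204256531785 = 0.01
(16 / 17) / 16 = 0.06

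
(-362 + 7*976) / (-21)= -6470 / 21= -308.10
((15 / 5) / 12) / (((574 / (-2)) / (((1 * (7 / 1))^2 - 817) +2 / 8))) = 3071 / 4592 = 0.67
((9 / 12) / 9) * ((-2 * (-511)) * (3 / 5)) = 51.10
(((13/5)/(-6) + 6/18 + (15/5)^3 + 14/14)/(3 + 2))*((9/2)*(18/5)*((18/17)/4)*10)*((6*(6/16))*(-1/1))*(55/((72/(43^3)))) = -177881090607/5440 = -32698729.89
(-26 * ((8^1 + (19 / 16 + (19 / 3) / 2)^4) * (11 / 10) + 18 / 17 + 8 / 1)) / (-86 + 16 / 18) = 4847932911679 / 38403440640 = 126.24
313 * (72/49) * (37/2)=416916/49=8508.49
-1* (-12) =12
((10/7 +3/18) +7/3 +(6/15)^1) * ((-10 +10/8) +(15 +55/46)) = 41511/1288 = 32.23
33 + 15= 48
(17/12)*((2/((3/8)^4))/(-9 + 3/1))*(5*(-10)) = 870400/729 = 1193.96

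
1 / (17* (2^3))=1 / 136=0.01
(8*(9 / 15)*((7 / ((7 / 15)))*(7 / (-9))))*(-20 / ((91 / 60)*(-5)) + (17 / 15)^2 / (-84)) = -1288486 / 8775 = -146.84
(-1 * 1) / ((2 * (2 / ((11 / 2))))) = -11 / 8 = -1.38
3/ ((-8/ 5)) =-15/ 8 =-1.88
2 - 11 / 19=27 / 19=1.42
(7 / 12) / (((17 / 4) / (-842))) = -5894 / 51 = -115.57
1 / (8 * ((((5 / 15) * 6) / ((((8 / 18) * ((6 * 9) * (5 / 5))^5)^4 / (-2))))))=-54199483224621985448809388310528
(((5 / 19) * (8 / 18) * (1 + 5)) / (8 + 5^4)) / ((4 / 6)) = 20 / 12027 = 0.00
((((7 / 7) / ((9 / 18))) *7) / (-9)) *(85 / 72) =-595 / 324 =-1.84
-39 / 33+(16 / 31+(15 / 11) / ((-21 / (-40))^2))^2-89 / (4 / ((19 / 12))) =-6.56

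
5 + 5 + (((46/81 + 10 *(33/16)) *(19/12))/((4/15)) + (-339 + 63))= -1453253/10368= -140.17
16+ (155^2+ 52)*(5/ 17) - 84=119229/ 17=7013.47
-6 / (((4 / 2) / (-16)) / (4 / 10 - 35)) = -8304 / 5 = -1660.80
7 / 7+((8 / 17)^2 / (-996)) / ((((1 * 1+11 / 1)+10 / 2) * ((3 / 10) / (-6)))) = 1223657 / 1223337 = 1.00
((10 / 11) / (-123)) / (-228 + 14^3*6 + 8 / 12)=-1 / 2196821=-0.00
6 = 6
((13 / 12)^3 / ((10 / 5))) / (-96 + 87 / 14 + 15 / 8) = -15379 / 2126736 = -0.01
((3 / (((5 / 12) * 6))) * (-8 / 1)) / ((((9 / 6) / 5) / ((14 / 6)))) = -74.67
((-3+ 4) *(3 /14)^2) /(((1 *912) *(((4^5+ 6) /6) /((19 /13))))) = 9 /20995520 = 0.00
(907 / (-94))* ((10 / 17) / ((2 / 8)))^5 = -46438400000 / 66733279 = -695.88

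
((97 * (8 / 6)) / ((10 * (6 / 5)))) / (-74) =-97 / 666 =-0.15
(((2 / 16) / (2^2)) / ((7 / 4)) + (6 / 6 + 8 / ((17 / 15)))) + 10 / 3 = 32587 / 2856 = 11.41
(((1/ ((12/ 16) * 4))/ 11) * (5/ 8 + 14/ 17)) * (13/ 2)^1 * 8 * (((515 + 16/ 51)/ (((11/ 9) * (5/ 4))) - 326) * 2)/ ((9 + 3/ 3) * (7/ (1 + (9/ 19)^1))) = 54098564/ 49830825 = 1.09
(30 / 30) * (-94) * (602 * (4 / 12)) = -56588 / 3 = -18862.67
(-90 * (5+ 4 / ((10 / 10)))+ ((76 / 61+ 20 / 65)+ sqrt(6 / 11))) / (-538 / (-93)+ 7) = -59622114 / 942877+ 93 * sqrt(66) / 13079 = -63.18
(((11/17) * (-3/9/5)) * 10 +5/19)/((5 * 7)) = -163/33915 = -0.00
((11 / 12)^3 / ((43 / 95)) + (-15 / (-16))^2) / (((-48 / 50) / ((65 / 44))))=-1246383125 / 313860096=-3.97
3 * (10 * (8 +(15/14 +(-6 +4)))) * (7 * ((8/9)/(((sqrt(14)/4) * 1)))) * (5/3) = 4400 * sqrt(14)/7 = 2351.90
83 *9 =747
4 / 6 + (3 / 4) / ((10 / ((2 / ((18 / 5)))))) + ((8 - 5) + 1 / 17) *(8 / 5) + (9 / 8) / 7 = 41149 / 7140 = 5.76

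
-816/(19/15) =-12240/19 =-644.21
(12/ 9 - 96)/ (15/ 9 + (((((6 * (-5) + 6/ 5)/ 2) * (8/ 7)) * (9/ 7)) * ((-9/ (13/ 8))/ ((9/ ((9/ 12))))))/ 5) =-4522700/ 172937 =-26.15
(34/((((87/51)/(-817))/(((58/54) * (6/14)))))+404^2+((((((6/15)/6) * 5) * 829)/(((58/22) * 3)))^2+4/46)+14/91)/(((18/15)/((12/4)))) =111881299019995/285154506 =392353.26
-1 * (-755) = 755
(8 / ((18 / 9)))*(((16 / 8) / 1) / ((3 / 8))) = 64 / 3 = 21.33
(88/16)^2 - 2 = 113/4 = 28.25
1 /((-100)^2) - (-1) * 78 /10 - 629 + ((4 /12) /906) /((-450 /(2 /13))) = -987726477197 /1590030000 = -621.20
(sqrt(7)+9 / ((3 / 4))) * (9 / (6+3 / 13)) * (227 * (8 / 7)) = 5488.20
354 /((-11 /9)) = -3186 /11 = -289.64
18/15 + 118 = 119.20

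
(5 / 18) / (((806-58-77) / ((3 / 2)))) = 5 / 8052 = 0.00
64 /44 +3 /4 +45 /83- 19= -16.25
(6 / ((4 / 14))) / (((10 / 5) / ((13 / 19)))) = 273 / 38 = 7.18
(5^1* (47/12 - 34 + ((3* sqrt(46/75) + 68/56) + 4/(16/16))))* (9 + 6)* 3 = -156675/28 + 45* sqrt(138) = -5066.91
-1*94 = -94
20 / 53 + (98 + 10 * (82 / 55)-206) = -54052 / 583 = -92.71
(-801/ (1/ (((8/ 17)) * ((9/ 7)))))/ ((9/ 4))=-25632/ 119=-215.39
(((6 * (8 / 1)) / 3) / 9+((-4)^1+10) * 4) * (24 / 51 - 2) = -6032 / 153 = -39.42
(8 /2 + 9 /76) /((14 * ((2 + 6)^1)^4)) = 313 /4358144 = 0.00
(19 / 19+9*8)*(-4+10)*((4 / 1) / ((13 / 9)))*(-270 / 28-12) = -2388852 / 91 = -26251.12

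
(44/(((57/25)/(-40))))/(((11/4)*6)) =-8000/171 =-46.78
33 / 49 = 0.67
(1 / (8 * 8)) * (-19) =-19 / 64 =-0.30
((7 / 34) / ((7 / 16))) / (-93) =-8 / 1581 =-0.01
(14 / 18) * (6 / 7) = 2 / 3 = 0.67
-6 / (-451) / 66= 1 / 4961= 0.00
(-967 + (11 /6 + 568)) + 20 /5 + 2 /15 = -11791 /30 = -393.03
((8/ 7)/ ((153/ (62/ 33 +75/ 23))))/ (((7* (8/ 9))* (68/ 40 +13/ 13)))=39010/ 17070669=0.00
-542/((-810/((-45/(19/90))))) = -2710/19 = -142.63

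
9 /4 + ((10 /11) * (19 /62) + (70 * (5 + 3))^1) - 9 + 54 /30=3787341 /6820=555.33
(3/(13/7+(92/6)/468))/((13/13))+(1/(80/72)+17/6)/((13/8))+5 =16090091/1810965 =8.88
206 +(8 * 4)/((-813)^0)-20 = 218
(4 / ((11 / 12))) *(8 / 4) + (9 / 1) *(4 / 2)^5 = 3264 / 11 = 296.73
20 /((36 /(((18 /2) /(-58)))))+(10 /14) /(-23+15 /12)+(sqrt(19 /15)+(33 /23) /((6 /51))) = sqrt(285) /15+5833 /483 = 13.20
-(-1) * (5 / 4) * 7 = 35 / 4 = 8.75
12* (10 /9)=40 /3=13.33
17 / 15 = 1.13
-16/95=-0.17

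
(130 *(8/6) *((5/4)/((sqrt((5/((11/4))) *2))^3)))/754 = 11 *sqrt(110)/2784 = 0.04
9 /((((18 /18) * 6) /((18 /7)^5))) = 2834352 /16807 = 168.64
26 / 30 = 13 / 15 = 0.87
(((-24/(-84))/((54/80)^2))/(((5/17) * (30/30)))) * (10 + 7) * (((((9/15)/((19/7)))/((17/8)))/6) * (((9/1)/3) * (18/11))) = 17408/5643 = 3.08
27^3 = 19683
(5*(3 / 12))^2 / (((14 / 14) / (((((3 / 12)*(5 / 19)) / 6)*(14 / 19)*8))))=875 / 8664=0.10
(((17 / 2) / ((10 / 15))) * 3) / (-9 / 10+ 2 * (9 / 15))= 255 / 2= 127.50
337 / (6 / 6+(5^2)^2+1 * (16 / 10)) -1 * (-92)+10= 102.54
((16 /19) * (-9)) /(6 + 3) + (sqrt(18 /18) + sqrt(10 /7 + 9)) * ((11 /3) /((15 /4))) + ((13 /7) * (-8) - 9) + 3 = -124018 /5985 + 44 * sqrt(511) /315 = -17.56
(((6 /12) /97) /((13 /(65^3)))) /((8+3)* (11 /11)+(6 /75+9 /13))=6865625 /742244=9.25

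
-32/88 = -4/11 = -0.36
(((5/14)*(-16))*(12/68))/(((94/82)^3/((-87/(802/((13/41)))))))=114072660/4954329737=0.02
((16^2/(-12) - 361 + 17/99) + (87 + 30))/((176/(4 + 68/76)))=-813781/110352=-7.37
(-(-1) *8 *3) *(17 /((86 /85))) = 17340 /43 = 403.26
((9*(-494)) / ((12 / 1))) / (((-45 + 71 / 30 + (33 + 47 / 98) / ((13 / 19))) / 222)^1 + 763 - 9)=-785908305 / 1599452521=-0.49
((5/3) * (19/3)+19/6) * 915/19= 3965/6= 660.83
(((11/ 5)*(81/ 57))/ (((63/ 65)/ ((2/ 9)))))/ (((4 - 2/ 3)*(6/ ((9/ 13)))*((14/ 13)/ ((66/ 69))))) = 4719/ 214130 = 0.02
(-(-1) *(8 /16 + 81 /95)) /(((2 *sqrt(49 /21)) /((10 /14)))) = 257 *sqrt(21) /3724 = 0.32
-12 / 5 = -2.40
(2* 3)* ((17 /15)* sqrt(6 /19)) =34* sqrt(114) /95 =3.82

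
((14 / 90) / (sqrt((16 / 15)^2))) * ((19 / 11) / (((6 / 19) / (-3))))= -2527 / 1056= -2.39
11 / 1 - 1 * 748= -737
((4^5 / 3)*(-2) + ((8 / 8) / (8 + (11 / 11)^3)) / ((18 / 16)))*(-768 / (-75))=-14153728 / 2025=-6989.50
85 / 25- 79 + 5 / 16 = -6023 / 80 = -75.29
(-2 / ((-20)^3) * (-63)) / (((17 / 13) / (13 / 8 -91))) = 117117 / 108800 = 1.08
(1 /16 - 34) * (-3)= 1629 /16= 101.81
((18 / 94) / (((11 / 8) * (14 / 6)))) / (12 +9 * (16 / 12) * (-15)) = -9 / 25333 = -0.00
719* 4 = 2876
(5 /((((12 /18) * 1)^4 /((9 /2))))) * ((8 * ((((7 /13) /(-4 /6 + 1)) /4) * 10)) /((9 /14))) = 5724.52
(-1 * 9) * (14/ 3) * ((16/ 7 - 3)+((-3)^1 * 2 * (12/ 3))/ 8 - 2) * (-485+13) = -113280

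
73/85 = 0.86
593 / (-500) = -593 / 500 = -1.19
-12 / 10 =-6 / 5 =-1.20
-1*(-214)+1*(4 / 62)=6636 / 31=214.06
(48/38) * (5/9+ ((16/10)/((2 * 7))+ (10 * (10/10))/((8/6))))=20588/1995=10.32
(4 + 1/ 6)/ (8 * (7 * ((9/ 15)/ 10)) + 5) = 625/ 1254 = 0.50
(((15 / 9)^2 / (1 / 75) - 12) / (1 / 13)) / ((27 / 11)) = 84227 / 81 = 1039.84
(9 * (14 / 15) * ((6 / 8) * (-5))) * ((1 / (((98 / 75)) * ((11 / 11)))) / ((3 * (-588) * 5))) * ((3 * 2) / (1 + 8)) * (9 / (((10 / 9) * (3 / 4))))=27 / 1372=0.02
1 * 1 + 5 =6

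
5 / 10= 1 / 2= 0.50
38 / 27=1.41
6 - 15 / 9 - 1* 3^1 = 4 / 3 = 1.33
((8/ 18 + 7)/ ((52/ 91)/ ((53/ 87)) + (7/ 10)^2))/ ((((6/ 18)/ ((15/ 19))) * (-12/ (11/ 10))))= -6835675/ 6039606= -1.13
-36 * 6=-216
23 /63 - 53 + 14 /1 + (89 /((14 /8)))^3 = 405942878 /3087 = 131500.77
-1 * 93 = -93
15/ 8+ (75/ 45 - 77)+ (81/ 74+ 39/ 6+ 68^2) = 4047625/ 888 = 4558.14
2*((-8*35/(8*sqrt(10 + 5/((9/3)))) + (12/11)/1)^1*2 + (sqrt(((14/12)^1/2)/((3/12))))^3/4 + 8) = -4*sqrt(105) + 7*sqrt(21)/18 + 224/11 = -18.84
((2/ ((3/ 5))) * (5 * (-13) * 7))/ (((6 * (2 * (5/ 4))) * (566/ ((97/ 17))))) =-44135/ 43299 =-1.02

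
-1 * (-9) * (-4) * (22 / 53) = -792 / 53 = -14.94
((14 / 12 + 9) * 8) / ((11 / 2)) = 488 / 33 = 14.79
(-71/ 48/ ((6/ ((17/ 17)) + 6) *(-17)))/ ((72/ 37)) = 2627/ 705024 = 0.00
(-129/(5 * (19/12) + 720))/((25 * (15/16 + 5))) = -24768/20745625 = -0.00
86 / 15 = 5.73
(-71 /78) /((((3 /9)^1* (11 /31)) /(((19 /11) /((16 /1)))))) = -41819 /50336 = -0.83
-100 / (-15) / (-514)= -10 / 771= -0.01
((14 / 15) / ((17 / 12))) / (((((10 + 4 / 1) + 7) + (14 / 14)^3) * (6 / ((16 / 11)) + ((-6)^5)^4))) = 224 / 27348065131671091335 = 0.00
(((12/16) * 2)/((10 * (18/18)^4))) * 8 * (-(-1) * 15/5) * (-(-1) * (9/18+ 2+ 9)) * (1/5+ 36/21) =13869/175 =79.25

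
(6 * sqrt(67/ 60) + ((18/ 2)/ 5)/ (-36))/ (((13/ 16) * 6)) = -2/ 195 + 8 * sqrt(1005)/ 195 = 1.29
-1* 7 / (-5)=7 / 5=1.40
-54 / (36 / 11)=-33 / 2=-16.50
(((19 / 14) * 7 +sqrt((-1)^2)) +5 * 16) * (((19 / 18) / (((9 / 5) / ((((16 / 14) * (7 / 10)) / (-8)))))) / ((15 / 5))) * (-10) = 17195 / 972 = 17.69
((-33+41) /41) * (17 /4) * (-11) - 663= -27557 /41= -672.12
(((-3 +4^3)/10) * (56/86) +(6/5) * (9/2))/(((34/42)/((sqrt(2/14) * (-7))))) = -8463 * sqrt(7)/731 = -30.63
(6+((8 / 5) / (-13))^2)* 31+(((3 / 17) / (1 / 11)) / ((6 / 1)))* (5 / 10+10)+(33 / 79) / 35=30167320091 / 158876900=189.88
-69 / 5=-13.80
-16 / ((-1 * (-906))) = -8 / 453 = -0.02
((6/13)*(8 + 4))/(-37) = -72/481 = -0.15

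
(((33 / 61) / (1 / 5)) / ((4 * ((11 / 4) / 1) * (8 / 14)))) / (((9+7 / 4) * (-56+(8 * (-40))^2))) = 105 / 268448312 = 0.00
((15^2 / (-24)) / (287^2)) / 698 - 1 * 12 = -5519382027 / 459948496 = -12.00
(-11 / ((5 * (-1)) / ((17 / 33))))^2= 289 / 225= 1.28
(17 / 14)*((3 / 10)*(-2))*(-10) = 51 / 7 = 7.29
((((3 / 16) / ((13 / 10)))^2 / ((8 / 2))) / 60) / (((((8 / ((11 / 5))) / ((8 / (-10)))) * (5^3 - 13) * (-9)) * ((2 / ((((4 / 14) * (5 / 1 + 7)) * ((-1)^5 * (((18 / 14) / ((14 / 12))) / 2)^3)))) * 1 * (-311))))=216513 / 12410559519088640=0.00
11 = 11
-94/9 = -10.44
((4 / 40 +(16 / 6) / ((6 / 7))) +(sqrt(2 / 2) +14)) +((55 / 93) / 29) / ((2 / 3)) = 737968 / 40455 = 18.24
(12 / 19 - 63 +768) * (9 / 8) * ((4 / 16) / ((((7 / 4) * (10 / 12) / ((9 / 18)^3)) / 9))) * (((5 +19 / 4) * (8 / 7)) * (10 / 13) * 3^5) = 2375009829 / 7448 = 318878.87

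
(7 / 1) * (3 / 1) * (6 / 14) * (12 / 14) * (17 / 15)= 306 / 35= 8.74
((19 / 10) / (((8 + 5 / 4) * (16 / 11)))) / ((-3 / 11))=-2299 / 4440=-0.52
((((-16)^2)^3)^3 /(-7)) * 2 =-9444732965739290427392 /7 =-1349247566534184346770.29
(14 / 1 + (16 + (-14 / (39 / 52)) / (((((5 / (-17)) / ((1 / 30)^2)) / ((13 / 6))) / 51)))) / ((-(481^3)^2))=-127549 / 41796915713433723375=-0.00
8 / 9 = 0.89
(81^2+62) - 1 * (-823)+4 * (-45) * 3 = 6906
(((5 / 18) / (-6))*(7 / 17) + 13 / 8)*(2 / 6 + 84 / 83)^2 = 661790825 / 227667672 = 2.91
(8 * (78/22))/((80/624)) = 12168/55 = 221.24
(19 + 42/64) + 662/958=311883/15328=20.35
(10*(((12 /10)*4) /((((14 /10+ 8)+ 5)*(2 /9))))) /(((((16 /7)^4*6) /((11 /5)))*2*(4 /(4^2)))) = 26411 /65536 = 0.40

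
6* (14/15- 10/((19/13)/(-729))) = 2843632/95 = 29932.97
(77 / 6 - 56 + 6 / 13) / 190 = -3331 / 14820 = -0.22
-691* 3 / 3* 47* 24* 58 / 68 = -11301996 / 17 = -664823.29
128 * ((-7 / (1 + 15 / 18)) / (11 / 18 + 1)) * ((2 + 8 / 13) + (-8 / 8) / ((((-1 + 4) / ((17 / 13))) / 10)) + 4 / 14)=1833984 / 4147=442.24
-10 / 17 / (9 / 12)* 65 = -2600 / 51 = -50.98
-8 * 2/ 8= -2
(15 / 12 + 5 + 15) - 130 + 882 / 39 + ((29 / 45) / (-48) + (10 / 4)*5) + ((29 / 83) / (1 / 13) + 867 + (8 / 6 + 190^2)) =85998815489 / 2330640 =36899.23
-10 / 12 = -5 / 6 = -0.83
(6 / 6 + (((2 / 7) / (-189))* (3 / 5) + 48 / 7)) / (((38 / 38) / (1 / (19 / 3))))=17323 / 13965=1.24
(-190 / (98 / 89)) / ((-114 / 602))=911.19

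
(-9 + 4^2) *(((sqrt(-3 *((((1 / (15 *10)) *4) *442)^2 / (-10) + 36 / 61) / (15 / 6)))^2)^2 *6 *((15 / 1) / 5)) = 29167011146585984 / 908447265625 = 32106.44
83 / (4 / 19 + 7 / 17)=26809 / 201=133.38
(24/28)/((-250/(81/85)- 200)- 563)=-486/581371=-0.00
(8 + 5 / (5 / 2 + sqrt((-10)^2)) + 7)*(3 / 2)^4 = 6237 / 80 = 77.96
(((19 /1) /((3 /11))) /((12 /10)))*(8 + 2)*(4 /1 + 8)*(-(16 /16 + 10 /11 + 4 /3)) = -203300 /9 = -22588.89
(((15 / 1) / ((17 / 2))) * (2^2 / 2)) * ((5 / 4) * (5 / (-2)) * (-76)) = 14250 / 17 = 838.24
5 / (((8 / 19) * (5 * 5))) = 19 / 40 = 0.48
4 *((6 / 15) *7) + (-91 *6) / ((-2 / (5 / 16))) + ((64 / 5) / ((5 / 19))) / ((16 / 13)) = 54413 / 400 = 136.03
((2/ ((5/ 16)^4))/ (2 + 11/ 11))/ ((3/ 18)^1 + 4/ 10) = 262144/ 2125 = 123.36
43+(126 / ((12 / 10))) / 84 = 177 / 4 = 44.25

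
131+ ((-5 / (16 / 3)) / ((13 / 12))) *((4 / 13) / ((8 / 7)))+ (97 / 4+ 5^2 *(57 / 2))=1172883 / 1352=867.52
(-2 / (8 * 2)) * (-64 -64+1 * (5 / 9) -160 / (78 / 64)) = 30271 / 936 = 32.34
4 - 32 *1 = -28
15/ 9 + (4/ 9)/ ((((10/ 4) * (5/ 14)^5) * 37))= 2.49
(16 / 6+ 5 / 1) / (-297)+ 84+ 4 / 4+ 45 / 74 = 5642783 / 65934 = 85.58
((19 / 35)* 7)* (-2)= -38 / 5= -7.60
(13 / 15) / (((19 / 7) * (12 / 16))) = 364 / 855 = 0.43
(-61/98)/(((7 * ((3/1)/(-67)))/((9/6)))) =4087/1372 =2.98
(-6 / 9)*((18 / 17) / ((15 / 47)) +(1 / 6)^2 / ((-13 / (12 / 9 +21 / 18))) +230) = -18562327 / 119340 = -155.54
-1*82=-82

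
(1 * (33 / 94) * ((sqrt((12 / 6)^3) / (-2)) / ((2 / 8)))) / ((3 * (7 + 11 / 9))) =-99 * sqrt(2) / 1739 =-0.08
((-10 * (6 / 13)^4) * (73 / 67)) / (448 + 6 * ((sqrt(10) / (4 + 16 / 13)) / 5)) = -1224908697600 / 1109943683000893 + 48250080 * sqrt(10) / 85380283307761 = -0.00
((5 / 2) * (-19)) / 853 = -95 / 1706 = -0.06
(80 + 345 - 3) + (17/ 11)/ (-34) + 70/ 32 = 74649/ 176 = 424.14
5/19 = 0.26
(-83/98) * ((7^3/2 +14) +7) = -4565/28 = -163.04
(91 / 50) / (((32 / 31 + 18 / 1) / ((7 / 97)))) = 19747 / 2861500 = 0.01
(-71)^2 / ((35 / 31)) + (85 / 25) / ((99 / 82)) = 15480587 / 3465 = 4467.70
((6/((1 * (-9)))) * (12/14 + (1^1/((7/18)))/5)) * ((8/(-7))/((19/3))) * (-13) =-9984/4655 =-2.14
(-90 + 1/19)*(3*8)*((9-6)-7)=164064/19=8634.95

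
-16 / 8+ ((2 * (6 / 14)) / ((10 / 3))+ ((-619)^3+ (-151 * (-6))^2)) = -236355824.74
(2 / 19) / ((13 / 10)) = 0.08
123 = 123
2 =2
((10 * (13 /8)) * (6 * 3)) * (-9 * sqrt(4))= -5265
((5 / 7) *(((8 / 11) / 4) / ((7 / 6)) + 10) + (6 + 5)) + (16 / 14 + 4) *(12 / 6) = 15383 / 539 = 28.54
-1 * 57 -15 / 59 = -3378 / 59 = -57.25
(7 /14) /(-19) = -1 /38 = -0.03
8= 8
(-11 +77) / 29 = 66 / 29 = 2.28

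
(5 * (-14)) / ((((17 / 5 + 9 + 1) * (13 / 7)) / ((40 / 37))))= -98000 / 32227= -3.04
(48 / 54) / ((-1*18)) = -4 / 81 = -0.05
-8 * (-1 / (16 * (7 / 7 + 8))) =1 / 18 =0.06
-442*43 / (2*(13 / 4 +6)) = -38012 / 37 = -1027.35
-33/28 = -1.18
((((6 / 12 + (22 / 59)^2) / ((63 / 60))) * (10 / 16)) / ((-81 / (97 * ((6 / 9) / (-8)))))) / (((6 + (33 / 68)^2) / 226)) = 234887105350 / 170725411773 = 1.38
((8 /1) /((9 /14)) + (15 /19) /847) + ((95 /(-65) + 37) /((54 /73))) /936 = 22023899321 /1762376616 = 12.50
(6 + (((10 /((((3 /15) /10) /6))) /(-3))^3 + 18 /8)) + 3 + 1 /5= -19999999771 /20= -999999988.55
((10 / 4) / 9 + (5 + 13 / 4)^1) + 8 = 595 / 36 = 16.53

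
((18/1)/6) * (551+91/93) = 51334/31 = 1655.94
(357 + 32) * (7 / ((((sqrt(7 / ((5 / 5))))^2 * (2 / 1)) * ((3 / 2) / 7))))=2723 / 3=907.67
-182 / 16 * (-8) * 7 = 637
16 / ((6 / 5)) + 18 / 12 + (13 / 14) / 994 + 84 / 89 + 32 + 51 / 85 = 48.38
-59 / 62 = -0.95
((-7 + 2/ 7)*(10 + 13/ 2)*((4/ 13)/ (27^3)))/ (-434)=517/ 129560067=0.00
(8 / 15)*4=32 / 15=2.13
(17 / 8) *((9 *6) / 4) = 28.69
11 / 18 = 0.61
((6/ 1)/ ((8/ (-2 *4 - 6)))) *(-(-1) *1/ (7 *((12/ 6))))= -3/ 4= -0.75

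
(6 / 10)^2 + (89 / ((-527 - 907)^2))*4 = 0.36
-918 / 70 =-459 / 35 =-13.11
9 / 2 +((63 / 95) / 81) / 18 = 34631 / 7695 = 4.50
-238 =-238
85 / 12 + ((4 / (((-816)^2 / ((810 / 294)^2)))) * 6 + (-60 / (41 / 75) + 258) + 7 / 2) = 158.83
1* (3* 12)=36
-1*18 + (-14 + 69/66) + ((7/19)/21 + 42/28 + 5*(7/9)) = -48056/1881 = -25.55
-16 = -16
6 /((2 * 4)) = 3 /4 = 0.75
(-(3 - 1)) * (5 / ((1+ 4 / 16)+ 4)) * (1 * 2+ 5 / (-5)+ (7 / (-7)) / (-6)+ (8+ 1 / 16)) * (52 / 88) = -28795 / 2772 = -10.39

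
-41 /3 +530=1549 /3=516.33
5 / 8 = 0.62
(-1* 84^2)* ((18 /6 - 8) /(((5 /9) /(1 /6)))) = 10584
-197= -197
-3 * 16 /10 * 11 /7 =-264 /35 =-7.54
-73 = -73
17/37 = 0.46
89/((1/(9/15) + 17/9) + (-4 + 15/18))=228.86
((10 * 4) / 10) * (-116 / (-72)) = 58 / 9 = 6.44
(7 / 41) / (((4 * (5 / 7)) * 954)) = 49 / 782280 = 0.00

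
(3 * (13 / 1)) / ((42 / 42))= 39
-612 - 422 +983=-51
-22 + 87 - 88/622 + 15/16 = 327401/4976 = 65.80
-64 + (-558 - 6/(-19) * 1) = -11812/19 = -621.68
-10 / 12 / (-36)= 5 / 216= 0.02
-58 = -58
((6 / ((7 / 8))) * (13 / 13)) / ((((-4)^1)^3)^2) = 3 / 1792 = 0.00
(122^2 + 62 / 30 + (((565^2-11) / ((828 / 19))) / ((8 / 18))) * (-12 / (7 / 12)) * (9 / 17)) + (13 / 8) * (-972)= -1949358313 / 11730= -166185.70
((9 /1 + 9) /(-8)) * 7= -63 /4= -15.75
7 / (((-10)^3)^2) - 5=-4999993 / 1000000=-5.00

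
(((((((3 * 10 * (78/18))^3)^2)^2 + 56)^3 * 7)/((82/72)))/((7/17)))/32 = 241858929820967889899155722692263066705966660140086870859917761368000003358656/41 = 5898998288316289997540383000000000000000000000000000000000000000000000000000.00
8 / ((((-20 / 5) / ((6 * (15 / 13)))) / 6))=-1080 / 13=-83.08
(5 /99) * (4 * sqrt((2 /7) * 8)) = 80 * sqrt(7) /693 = 0.31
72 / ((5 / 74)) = 5328 / 5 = 1065.60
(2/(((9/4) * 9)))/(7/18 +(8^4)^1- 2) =16/663291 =0.00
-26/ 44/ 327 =-13/ 7194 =-0.00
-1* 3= -3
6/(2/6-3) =-9/4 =-2.25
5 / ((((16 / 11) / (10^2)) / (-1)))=-1375 / 4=-343.75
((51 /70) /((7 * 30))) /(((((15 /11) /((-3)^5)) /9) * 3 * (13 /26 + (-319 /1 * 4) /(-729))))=-1948617 /2364250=-0.82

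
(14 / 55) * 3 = 42 / 55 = 0.76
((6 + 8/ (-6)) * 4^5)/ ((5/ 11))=157696/ 15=10513.07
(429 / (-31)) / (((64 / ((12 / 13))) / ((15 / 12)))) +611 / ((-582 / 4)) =-2568493 / 577344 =-4.45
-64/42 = -32/21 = -1.52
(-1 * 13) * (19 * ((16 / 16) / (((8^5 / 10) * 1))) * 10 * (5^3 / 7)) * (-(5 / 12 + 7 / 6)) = 21.31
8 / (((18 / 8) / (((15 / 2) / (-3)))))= -80 / 9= -8.89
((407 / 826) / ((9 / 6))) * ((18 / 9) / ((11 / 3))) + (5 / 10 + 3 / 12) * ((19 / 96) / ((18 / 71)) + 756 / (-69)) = -163107769 / 21885696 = -7.45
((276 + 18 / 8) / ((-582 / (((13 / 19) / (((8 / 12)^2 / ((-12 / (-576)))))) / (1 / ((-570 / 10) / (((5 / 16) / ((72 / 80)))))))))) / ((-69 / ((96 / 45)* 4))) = -86814 / 278875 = -0.31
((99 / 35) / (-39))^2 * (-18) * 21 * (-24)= 1411344 / 29575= 47.72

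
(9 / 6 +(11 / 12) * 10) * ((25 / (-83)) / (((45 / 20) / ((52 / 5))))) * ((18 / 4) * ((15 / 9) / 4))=-20800 / 747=-27.84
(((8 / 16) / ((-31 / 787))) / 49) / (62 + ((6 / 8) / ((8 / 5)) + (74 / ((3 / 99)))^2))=-0.00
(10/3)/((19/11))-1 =53/57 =0.93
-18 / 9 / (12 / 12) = -2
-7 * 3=-21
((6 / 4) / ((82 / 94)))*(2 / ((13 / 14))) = 1974 / 533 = 3.70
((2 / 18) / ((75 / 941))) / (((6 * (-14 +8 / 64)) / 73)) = -274772 / 224775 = -1.22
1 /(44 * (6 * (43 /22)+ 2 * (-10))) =-1 /364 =-0.00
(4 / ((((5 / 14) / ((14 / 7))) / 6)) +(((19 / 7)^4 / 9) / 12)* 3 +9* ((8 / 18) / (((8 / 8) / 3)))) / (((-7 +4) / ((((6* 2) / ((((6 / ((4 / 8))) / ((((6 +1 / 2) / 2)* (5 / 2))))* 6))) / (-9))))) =7.42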